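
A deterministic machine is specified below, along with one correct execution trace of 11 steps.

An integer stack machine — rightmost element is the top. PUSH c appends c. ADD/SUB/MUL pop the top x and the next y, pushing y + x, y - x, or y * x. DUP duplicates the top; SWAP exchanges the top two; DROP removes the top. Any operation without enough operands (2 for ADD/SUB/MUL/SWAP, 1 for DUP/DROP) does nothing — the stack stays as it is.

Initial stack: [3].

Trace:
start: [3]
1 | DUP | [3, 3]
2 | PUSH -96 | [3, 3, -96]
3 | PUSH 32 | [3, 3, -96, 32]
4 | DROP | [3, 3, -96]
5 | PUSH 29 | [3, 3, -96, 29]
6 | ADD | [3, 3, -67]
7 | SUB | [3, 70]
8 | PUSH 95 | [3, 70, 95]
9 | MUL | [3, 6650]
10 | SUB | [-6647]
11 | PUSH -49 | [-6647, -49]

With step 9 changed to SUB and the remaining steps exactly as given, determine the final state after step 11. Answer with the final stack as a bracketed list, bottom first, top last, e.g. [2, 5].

[28, -49]

(re-executing from step 9 with the substitution; state before step 9: [3, 70, 95])
9 | SUB | [3, -25]
10 | SUB | [28]
11 | PUSH -49 | [28, -49]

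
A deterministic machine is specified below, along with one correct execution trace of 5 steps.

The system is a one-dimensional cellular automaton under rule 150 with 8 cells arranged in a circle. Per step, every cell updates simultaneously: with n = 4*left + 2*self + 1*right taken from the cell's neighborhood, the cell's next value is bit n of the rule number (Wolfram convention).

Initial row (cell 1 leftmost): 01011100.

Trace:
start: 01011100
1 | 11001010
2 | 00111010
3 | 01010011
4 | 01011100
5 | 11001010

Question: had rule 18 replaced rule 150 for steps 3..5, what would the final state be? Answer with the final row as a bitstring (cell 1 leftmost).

01010101

(re-executing steps 3..5 under rule 18; state before step 3: 00111010)
3 | 01000001
4 | 00100010
5 | 01010101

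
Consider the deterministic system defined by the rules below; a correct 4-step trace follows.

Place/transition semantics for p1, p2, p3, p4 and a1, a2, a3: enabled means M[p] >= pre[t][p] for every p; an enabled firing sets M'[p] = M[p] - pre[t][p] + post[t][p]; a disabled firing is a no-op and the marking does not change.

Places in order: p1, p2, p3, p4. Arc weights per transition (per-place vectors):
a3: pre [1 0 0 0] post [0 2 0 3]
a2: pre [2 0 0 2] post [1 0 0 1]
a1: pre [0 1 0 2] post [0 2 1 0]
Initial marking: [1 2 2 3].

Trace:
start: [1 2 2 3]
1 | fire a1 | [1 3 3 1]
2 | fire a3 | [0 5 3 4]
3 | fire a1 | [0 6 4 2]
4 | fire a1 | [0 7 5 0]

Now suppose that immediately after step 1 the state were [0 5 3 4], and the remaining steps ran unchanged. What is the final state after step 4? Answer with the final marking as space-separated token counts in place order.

0 7 5 0

state after step 1 := [0 5 3 4]
2 | fire a3 | [0 5 3 4]
3 | fire a1 | [0 6 4 2]
4 | fire a1 | [0 7 5 0]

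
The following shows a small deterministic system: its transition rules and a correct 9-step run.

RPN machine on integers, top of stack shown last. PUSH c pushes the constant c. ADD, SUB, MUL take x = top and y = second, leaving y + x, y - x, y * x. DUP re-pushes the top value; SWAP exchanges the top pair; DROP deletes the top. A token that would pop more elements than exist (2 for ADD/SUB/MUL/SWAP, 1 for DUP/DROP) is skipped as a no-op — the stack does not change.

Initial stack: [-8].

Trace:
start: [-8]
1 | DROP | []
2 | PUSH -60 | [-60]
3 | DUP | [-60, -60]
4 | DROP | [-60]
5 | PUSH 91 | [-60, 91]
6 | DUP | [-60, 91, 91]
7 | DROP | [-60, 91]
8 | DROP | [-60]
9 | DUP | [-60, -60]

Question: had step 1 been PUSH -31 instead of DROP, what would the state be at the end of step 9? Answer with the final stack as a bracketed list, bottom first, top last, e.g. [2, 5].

(re-executing from step 1 with the substitution; state before step 1: [-8])
1 | PUSH -31 | [-8, -31]
2 | PUSH -60 | [-8, -31, -60]
3 | DUP | [-8, -31, -60, -60]
4 | DROP | [-8, -31, -60]
5 | PUSH 91 | [-8, -31, -60, 91]
6 | DUP | [-8, -31, -60, 91, 91]
7 | DROP | [-8, -31, -60, 91]
8 | DROP | [-8, -31, -60]
9 | DUP | [-8, -31, -60, -60]

[-8, -31, -60, -60]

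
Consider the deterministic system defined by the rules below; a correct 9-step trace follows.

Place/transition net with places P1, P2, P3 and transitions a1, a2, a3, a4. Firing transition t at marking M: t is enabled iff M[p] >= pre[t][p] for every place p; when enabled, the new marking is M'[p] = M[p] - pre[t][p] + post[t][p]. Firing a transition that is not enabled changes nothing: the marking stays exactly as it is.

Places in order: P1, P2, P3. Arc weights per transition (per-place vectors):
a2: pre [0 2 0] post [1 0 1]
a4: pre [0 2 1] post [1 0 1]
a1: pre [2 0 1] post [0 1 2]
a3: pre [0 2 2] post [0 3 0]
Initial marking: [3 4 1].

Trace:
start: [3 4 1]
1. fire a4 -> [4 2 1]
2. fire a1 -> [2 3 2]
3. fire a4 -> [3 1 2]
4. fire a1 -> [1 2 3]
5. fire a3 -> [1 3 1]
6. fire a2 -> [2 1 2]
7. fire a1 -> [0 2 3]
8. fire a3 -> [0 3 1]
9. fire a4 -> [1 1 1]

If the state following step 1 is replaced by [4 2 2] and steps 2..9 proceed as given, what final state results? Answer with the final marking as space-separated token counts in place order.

state after step 1 := [4 2 2]
2. fire a1 -> [2 3 3]
3. fire a4 -> [3 1 3]
4. fire a1 -> [1 2 4]
5. fire a3 -> [1 3 2]
6. fire a2 -> [2 1 3]
7. fire a1 -> [0 2 4]
8. fire a3 -> [0 3 2]
9. fire a4 -> [1 1 2]

1 1 2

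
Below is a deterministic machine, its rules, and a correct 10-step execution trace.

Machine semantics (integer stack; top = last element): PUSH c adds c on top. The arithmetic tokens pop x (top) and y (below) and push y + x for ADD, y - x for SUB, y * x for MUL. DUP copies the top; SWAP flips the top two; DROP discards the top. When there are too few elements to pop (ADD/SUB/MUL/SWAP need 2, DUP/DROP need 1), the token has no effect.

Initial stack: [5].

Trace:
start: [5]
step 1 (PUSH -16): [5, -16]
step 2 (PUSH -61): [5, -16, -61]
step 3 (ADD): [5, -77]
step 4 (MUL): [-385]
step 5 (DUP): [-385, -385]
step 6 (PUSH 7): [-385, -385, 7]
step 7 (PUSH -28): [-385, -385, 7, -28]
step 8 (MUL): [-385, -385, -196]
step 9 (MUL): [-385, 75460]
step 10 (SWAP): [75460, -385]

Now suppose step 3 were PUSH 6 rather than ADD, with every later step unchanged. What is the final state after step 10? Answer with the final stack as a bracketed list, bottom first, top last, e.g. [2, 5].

(re-executing from step 3 with the substitution; state before step 3: [5, -16, -61])
step 3 (PUSH 6): [5, -16, -61, 6]
step 4 (MUL): [5, -16, -366]
step 5 (DUP): [5, -16, -366, -366]
step 6 (PUSH 7): [5, -16, -366, -366, 7]
step 7 (PUSH -28): [5, -16, -366, -366, 7, -28]
step 8 (MUL): [5, -16, -366, -366, -196]
step 9 (MUL): [5, -16, -366, 71736]
step 10 (SWAP): [5, -16, 71736, -366]

[5, -16, 71736, -366]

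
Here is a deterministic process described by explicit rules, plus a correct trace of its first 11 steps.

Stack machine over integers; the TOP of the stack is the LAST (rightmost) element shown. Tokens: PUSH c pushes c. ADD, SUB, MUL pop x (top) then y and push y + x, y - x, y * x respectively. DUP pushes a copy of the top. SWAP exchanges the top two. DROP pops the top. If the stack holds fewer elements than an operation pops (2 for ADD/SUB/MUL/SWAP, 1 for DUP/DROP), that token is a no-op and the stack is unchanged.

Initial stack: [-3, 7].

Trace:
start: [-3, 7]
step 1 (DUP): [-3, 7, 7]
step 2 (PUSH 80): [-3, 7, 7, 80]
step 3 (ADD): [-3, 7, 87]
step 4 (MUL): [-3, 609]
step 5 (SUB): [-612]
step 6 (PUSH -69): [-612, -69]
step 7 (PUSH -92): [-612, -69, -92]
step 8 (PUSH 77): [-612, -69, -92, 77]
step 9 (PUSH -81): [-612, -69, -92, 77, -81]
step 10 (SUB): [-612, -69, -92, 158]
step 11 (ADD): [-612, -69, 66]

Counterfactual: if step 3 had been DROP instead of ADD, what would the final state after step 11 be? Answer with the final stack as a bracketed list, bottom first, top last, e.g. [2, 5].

(re-executing from step 3 with the substitution; state before step 3: [-3, 7, 7, 80])
step 3 (DROP): [-3, 7, 7]
step 4 (MUL): [-3, 49]
step 5 (SUB): [-52]
step 6 (PUSH -69): [-52, -69]
step 7 (PUSH -92): [-52, -69, -92]
step 8 (PUSH 77): [-52, -69, -92, 77]
step 9 (PUSH -81): [-52, -69, -92, 77, -81]
step 10 (SUB): [-52, -69, -92, 158]
step 11 (ADD): [-52, -69, 66]

[-52, -69, 66]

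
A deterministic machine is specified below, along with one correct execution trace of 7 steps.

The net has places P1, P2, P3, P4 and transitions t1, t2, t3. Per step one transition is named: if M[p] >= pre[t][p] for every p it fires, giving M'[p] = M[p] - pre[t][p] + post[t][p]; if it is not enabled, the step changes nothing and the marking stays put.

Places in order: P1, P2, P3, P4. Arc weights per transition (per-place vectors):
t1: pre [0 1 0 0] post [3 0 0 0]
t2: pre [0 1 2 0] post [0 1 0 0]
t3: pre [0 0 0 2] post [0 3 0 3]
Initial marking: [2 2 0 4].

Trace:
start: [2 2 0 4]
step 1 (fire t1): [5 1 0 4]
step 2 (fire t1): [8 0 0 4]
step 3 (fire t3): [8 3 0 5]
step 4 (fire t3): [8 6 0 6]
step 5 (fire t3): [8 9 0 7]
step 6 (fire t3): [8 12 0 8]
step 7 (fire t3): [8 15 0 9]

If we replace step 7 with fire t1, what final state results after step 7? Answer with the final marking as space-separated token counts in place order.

(re-executing from step 7 with the substitution; state before step 7: [8 12 0 8])
step 7 (fire t1): [11 11 0 8]

11 11 0 8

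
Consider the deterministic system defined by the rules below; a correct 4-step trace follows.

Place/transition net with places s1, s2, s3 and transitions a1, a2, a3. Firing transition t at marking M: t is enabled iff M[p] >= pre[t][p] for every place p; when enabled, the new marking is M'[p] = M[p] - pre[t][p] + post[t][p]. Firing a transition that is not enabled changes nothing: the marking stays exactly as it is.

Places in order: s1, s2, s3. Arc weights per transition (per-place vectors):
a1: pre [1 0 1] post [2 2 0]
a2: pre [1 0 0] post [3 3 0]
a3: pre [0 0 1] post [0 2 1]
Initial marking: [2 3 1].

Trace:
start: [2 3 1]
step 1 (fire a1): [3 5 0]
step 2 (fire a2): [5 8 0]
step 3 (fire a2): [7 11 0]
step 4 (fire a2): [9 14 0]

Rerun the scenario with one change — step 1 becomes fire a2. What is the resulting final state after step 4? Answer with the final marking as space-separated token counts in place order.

(re-executing from step 1 with the substitution; state before step 1: [2 3 1])
step 1 (fire a2): [4 6 1]
step 2 (fire a2): [6 9 1]
step 3 (fire a2): [8 12 1]
step 4 (fire a2): [10 15 1]

10 15 1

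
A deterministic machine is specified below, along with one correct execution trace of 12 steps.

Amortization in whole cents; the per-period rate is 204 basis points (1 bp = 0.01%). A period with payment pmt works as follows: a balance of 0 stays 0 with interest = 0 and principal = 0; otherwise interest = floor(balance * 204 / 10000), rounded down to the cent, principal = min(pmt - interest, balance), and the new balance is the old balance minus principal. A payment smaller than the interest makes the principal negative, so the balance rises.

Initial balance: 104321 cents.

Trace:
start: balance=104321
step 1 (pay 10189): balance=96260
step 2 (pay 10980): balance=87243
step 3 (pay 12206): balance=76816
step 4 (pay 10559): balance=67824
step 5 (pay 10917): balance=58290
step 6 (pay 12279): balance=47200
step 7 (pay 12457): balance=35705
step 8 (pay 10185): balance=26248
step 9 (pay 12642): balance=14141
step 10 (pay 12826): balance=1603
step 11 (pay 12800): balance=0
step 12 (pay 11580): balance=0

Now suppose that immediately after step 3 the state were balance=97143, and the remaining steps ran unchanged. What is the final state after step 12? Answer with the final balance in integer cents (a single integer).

state after step 3 := balance=97143
step 4 (pay 10559): balance=88565
step 5 (pay 10917): balance=79454
step 6 (pay 12279): balance=68795
step 7 (pay 12457): balance=57741
step 8 (pay 10185): balance=48733
step 9 (pay 12642): balance=37085
step 10 (pay 12826): balance=25015
step 11 (pay 12800): balance=12725
step 12 (pay 11580): balance=1404

1404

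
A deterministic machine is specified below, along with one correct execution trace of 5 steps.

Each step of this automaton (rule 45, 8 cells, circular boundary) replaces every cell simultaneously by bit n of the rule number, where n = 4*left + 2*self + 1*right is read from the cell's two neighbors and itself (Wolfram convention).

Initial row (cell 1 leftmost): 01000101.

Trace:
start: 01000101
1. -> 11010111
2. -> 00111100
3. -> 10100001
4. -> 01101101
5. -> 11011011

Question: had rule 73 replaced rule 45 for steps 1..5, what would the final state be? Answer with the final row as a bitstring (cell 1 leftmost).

01111100

(re-executing steps 1..5 under rule 73; state before step 1: 01000101)
1. -> 00010000
2. -> 11000111
3. -> 01010100
4. -> 00000001
5. -> 01111100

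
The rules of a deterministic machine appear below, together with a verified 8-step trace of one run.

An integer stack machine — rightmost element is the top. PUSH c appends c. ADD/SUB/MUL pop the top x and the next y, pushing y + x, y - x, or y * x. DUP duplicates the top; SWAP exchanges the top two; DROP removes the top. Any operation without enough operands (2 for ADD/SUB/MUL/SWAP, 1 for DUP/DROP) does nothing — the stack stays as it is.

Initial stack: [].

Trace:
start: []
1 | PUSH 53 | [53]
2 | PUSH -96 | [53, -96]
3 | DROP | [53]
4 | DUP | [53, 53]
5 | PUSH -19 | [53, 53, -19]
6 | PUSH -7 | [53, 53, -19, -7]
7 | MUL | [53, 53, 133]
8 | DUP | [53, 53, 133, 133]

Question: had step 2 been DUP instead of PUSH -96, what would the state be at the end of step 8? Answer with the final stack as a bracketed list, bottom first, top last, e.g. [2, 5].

(re-executing from step 2 with the substitution; state before step 2: [53])
2 | DUP | [53, 53]
3 | DROP | [53]
4 | DUP | [53, 53]
5 | PUSH -19 | [53, 53, -19]
6 | PUSH -7 | [53, 53, -19, -7]
7 | MUL | [53, 53, 133]
8 | DUP | [53, 53, 133, 133]

[53, 53, 133, 133]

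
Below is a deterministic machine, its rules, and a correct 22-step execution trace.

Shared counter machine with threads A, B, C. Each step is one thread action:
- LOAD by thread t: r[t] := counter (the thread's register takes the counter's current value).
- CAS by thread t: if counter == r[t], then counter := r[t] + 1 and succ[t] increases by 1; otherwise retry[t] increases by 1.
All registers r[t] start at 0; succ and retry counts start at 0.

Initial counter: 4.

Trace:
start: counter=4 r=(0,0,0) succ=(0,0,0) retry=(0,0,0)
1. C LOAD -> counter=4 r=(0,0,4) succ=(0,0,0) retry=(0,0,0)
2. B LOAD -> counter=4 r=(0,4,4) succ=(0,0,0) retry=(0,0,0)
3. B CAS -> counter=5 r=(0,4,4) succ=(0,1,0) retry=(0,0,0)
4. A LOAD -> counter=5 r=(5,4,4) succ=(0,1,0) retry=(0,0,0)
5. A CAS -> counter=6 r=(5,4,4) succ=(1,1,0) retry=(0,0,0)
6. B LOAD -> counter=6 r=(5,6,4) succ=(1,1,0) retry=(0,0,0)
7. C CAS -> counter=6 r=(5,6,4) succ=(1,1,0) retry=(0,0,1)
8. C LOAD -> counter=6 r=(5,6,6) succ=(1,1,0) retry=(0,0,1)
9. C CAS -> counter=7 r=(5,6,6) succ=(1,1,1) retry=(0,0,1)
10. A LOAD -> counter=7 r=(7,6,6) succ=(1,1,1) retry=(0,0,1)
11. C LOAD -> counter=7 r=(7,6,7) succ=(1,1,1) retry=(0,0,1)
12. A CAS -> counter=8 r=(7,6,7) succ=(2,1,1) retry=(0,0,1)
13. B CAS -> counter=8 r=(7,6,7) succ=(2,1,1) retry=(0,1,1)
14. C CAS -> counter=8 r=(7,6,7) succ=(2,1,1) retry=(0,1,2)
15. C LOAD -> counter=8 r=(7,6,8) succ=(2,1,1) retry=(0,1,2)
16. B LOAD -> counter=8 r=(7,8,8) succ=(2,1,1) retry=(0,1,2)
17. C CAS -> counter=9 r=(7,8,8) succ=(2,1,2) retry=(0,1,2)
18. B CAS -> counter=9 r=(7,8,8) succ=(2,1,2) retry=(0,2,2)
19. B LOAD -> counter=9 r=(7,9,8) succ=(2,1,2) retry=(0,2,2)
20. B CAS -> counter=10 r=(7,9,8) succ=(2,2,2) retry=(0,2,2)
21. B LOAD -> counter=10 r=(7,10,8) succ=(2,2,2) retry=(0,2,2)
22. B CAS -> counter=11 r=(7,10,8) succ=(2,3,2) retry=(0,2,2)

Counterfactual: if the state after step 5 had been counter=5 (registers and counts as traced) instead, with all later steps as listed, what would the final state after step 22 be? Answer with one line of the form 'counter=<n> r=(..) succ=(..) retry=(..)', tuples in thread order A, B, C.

counter=10 r=(6,9,7) succ=(2,3,2) retry=(0,2,2)

state after step 5 := counter=5 r=(5,4,4) succ=(1,1,0) retry=(0,0,0)
6. B LOAD -> counter=5 r=(5,5,4) succ=(1,1,0) retry=(0,0,0)
7. C CAS -> counter=5 r=(5,5,4) succ=(1,1,0) retry=(0,0,1)
8. C LOAD -> counter=5 r=(5,5,5) succ=(1,1,0) retry=(0,0,1)
9. C CAS -> counter=6 r=(5,5,5) succ=(1,1,1) retry=(0,0,1)
10. A LOAD -> counter=6 r=(6,5,5) succ=(1,1,1) retry=(0,0,1)
11. C LOAD -> counter=6 r=(6,5,6) succ=(1,1,1) retry=(0,0,1)
12. A CAS -> counter=7 r=(6,5,6) succ=(2,1,1) retry=(0,0,1)
13. B CAS -> counter=7 r=(6,5,6) succ=(2,1,1) retry=(0,1,1)
14. C CAS -> counter=7 r=(6,5,6) succ=(2,1,1) retry=(0,1,2)
15. C LOAD -> counter=7 r=(6,5,7) succ=(2,1,1) retry=(0,1,2)
16. B LOAD -> counter=7 r=(6,7,7) succ=(2,1,1) retry=(0,1,2)
17. C CAS -> counter=8 r=(6,7,7) succ=(2,1,2) retry=(0,1,2)
18. B CAS -> counter=8 r=(6,7,7) succ=(2,1,2) retry=(0,2,2)
19. B LOAD -> counter=8 r=(6,8,7) succ=(2,1,2) retry=(0,2,2)
20. B CAS -> counter=9 r=(6,8,7) succ=(2,2,2) retry=(0,2,2)
21. B LOAD -> counter=9 r=(6,9,7) succ=(2,2,2) retry=(0,2,2)
22. B CAS -> counter=10 r=(6,9,7) succ=(2,3,2) retry=(0,2,2)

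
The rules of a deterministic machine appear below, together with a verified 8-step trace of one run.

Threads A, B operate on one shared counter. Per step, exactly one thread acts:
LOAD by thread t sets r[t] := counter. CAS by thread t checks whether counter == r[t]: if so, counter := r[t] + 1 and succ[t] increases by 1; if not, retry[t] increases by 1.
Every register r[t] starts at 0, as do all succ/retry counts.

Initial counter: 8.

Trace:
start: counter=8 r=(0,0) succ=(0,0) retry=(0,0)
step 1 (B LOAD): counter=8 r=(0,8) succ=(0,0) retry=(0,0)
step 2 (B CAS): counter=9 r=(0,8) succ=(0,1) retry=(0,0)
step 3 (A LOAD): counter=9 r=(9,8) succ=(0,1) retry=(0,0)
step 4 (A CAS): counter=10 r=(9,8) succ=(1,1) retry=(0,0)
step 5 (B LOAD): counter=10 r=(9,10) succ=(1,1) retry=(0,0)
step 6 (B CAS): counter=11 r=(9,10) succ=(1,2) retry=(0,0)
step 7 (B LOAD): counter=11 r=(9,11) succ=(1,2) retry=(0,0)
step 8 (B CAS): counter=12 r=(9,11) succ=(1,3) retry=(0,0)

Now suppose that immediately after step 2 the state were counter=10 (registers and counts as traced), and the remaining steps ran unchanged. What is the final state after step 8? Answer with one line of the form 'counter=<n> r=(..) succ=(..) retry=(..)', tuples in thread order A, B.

counter=13 r=(10,12) succ=(1,3) retry=(0,0)

state after step 2 := counter=10 r=(0,8) succ=(0,1) retry=(0,0)
step 3 (A LOAD): counter=10 r=(10,8) succ=(0,1) retry=(0,0)
step 4 (A CAS): counter=11 r=(10,8) succ=(1,1) retry=(0,0)
step 5 (B LOAD): counter=11 r=(10,11) succ=(1,1) retry=(0,0)
step 6 (B CAS): counter=12 r=(10,11) succ=(1,2) retry=(0,0)
step 7 (B LOAD): counter=12 r=(10,12) succ=(1,2) retry=(0,0)
step 8 (B CAS): counter=13 r=(10,12) succ=(1,3) retry=(0,0)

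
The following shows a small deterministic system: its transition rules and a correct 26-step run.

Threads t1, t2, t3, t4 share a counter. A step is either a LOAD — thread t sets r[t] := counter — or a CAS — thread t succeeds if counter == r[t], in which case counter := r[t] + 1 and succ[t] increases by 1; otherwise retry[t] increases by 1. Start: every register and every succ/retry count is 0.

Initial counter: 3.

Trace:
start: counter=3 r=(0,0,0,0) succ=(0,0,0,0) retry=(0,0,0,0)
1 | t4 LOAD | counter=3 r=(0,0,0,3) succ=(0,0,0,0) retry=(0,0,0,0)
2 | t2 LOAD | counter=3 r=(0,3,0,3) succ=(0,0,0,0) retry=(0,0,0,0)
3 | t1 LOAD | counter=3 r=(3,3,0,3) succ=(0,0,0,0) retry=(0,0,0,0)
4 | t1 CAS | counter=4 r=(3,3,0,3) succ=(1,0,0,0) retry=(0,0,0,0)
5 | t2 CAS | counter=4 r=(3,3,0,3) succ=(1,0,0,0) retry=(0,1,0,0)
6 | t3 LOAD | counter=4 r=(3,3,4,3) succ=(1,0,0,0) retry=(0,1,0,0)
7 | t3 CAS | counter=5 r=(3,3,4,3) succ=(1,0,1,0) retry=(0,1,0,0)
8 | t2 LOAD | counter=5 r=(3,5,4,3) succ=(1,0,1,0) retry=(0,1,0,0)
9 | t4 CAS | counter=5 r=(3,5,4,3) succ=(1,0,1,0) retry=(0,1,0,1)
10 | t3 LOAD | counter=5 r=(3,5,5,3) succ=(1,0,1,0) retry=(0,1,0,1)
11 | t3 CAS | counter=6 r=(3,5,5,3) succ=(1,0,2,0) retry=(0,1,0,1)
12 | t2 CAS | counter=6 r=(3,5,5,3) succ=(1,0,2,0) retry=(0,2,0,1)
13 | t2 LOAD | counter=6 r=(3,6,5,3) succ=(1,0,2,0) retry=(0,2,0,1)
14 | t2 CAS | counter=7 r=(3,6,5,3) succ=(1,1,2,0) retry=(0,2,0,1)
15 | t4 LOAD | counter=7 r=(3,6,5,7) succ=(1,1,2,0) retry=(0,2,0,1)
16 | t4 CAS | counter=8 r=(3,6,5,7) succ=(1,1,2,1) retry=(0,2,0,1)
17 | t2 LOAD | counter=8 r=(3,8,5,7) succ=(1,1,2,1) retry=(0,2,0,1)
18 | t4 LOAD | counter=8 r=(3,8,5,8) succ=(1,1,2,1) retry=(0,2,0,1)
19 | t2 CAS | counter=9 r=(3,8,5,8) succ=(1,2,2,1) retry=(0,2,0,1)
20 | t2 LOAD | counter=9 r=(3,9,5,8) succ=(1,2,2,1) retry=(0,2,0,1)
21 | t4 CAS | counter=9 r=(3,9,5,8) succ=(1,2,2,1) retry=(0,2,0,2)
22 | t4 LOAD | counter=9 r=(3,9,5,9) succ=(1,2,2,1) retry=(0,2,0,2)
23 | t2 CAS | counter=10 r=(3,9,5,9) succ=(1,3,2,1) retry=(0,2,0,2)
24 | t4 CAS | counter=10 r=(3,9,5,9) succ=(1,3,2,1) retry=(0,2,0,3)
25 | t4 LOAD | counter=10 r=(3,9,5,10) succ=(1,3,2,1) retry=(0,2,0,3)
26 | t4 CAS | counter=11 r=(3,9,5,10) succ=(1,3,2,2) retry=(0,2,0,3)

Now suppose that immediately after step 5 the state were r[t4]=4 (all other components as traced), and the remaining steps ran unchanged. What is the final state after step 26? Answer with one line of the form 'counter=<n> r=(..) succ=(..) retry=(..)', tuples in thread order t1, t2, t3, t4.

state after step 5 := counter=4 r=(3,3,0,4) succ=(1,0,0,0) retry=(0,1,0,0)
6 | t3 LOAD | counter=4 r=(3,3,4,4) succ=(1,0,0,0) retry=(0,1,0,0)
7 | t3 CAS | counter=5 r=(3,3,4,4) succ=(1,0,1,0) retry=(0,1,0,0)
8 | t2 LOAD | counter=5 r=(3,5,4,4) succ=(1,0,1,0) retry=(0,1,0,0)
9 | t4 CAS | counter=5 r=(3,5,4,4) succ=(1,0,1,0) retry=(0,1,0,1)
10 | t3 LOAD | counter=5 r=(3,5,5,4) succ=(1,0,1,0) retry=(0,1,0,1)
11 | t3 CAS | counter=6 r=(3,5,5,4) succ=(1,0,2,0) retry=(0,1,0,1)
12 | t2 CAS | counter=6 r=(3,5,5,4) succ=(1,0,2,0) retry=(0,2,0,1)
13 | t2 LOAD | counter=6 r=(3,6,5,4) succ=(1,0,2,0) retry=(0,2,0,1)
14 | t2 CAS | counter=7 r=(3,6,5,4) succ=(1,1,2,0) retry=(0,2,0,1)
15 | t4 LOAD | counter=7 r=(3,6,5,7) succ=(1,1,2,0) retry=(0,2,0,1)
16 | t4 CAS | counter=8 r=(3,6,5,7) succ=(1,1,2,1) retry=(0,2,0,1)
17 | t2 LOAD | counter=8 r=(3,8,5,7) succ=(1,1,2,1) retry=(0,2,0,1)
18 | t4 LOAD | counter=8 r=(3,8,5,8) succ=(1,1,2,1) retry=(0,2,0,1)
19 | t2 CAS | counter=9 r=(3,8,5,8) succ=(1,2,2,1) retry=(0,2,0,1)
20 | t2 LOAD | counter=9 r=(3,9,5,8) succ=(1,2,2,1) retry=(0,2,0,1)
21 | t4 CAS | counter=9 r=(3,9,5,8) succ=(1,2,2,1) retry=(0,2,0,2)
22 | t4 LOAD | counter=9 r=(3,9,5,9) succ=(1,2,2,1) retry=(0,2,0,2)
23 | t2 CAS | counter=10 r=(3,9,5,9) succ=(1,3,2,1) retry=(0,2,0,2)
24 | t4 CAS | counter=10 r=(3,9,5,9) succ=(1,3,2,1) retry=(0,2,0,3)
25 | t4 LOAD | counter=10 r=(3,9,5,10) succ=(1,3,2,1) retry=(0,2,0,3)
26 | t4 CAS | counter=11 r=(3,9,5,10) succ=(1,3,2,2) retry=(0,2,0,3)

counter=11 r=(3,9,5,10) succ=(1,3,2,2) retry=(0,2,0,3)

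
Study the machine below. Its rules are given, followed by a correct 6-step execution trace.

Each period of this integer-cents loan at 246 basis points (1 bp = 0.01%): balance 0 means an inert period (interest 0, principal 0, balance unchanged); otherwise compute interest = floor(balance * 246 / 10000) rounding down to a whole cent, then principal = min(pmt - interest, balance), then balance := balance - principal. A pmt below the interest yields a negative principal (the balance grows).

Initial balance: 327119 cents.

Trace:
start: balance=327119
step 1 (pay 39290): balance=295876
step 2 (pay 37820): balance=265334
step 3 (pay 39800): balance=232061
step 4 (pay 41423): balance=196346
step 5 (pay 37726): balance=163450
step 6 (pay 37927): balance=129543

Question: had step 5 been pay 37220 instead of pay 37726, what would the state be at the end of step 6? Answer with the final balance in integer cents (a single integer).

130062

(re-executing from step 5 with the substitution; state before step 5: balance=196346)
step 5 (pay 37220): balance=163956
step 6 (pay 37927): balance=130062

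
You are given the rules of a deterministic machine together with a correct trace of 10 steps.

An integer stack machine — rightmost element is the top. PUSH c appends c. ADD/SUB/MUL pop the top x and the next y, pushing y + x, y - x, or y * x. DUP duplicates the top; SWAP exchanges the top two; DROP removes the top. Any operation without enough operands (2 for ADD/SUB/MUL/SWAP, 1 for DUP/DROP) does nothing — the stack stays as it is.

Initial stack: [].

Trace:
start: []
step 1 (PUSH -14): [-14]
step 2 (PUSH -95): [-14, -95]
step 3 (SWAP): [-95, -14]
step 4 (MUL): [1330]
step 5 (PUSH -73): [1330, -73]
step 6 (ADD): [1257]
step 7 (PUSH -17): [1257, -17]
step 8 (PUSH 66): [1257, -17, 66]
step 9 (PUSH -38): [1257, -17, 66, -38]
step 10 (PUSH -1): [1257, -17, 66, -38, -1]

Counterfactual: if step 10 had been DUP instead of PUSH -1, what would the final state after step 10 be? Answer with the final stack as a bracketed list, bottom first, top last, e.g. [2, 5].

(re-executing from step 10 with the substitution; state before step 10: [1257, -17, 66, -38])
step 10 (DUP): [1257, -17, 66, -38, -38]

[1257, -17, 66, -38, -38]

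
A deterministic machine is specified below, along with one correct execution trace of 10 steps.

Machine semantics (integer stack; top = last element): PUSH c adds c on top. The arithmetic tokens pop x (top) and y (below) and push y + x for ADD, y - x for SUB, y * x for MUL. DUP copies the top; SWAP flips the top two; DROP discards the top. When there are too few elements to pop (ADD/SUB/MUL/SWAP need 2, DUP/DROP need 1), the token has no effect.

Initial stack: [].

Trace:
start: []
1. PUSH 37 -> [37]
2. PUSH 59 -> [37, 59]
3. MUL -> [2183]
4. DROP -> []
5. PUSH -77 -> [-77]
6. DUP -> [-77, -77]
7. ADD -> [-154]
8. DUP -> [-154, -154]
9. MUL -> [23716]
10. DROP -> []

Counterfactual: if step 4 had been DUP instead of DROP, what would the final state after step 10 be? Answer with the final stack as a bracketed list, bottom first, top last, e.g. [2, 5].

(re-executing from step 4 with the substitution; state before step 4: [2183])
4. DUP -> [2183, 2183]
5. PUSH -77 -> [2183, 2183, -77]
6. DUP -> [2183, 2183, -77, -77]
7. ADD -> [2183, 2183, -154]
8. DUP -> [2183, 2183, -154, -154]
9. MUL -> [2183, 2183, 23716]
10. DROP -> [2183, 2183]

[2183, 2183]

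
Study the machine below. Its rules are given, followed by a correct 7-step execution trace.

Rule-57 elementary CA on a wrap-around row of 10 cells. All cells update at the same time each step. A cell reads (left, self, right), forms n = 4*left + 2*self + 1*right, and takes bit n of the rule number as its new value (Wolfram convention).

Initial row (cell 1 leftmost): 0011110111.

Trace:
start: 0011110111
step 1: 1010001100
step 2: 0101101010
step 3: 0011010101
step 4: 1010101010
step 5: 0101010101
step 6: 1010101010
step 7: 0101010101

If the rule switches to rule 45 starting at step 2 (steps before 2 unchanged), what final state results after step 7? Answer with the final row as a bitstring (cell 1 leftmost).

0011000011

(re-executing steps 2..7 under rule 45; state before step 2: 1010001100)
step 2: 1110101000
step 3: 1001111010
step 4: 1001000111
step 5: 0001010100
step 6: 1101111101
step 7: 0011000011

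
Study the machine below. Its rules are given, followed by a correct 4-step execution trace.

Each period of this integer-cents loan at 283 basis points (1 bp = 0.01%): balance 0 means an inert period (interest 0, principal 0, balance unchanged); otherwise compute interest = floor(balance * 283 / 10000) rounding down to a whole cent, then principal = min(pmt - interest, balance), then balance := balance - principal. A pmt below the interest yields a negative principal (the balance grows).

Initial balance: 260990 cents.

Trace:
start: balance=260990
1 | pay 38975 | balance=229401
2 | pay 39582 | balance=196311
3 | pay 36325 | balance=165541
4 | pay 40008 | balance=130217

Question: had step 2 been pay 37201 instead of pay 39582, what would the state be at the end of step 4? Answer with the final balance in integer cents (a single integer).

132735

(re-executing from step 2 with the substitution; state before step 2: balance=229401)
2 | pay 37201 | balance=198692
3 | pay 36325 | balance=167989
4 | pay 40008 | balance=132735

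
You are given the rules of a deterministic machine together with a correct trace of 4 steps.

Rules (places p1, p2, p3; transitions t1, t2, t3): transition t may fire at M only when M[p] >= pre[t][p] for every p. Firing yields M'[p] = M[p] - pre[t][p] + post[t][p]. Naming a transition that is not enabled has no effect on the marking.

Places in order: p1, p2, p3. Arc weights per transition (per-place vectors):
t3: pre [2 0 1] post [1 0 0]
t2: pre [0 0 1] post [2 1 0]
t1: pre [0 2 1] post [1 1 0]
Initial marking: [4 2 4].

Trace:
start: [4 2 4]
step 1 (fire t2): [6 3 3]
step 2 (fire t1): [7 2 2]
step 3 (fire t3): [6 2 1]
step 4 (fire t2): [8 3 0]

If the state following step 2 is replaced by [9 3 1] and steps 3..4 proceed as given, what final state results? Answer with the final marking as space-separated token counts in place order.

state after step 2 := [9 3 1]
step 3 (fire t3): [8 3 0]
step 4 (fire t2): [8 3 0]

8 3 0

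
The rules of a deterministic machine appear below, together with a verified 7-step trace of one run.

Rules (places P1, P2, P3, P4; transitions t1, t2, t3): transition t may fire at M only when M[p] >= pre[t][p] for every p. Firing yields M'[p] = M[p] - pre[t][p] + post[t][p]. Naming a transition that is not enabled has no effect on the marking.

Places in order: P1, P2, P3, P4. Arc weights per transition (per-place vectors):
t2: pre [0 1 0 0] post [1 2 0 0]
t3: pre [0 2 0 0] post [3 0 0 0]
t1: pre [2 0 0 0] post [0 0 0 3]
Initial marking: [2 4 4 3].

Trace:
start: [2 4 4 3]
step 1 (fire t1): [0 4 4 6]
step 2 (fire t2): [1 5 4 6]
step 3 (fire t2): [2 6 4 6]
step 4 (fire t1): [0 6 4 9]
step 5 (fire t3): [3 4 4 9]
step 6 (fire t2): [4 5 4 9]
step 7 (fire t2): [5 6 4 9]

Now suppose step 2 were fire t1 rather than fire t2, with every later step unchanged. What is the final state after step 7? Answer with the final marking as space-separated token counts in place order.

(re-executing from step 2 with the substitution; state before step 2: [0 4 4 6])
step 2 (fire t1): [0 4 4 6]
step 3 (fire t2): [1 5 4 6]
step 4 (fire t1): [1 5 4 6]
step 5 (fire t3): [4 3 4 6]
step 6 (fire t2): [5 4 4 6]
step 7 (fire t2): [6 5 4 6]

6 5 4 6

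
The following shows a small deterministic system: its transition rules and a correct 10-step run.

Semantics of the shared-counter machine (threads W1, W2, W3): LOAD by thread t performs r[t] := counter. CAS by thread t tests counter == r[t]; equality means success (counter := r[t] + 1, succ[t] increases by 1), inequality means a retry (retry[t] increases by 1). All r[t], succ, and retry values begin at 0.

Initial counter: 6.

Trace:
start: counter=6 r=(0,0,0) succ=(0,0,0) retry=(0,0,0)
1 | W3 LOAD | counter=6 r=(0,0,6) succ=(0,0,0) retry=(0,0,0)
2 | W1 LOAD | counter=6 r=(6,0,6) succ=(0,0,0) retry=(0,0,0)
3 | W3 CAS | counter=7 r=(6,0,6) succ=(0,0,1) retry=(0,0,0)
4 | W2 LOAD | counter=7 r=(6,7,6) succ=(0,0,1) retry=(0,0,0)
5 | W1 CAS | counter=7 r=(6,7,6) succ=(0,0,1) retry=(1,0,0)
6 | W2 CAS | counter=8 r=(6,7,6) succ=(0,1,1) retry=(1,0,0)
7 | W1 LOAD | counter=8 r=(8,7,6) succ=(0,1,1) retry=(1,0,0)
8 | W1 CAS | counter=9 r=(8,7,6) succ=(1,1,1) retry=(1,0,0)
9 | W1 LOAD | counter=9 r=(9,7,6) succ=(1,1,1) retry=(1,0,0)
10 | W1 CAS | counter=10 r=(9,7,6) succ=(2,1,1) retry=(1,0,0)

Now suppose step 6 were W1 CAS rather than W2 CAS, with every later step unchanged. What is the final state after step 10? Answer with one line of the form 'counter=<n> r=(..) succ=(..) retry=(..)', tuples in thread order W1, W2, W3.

counter=9 r=(8,7,6) succ=(2,0,1) retry=(2,0,0)

(re-executing from step 6 with the substitution; state before step 6: counter=7 r=(6,7,6) succ=(0,0,1) retry=(1,0,0))
6 | W1 CAS | counter=7 r=(6,7,6) succ=(0,0,1) retry=(2,0,0)
7 | W1 LOAD | counter=7 r=(7,7,6) succ=(0,0,1) retry=(2,0,0)
8 | W1 CAS | counter=8 r=(7,7,6) succ=(1,0,1) retry=(2,0,0)
9 | W1 LOAD | counter=8 r=(8,7,6) succ=(1,0,1) retry=(2,0,0)
10 | W1 CAS | counter=9 r=(8,7,6) succ=(2,0,1) retry=(2,0,0)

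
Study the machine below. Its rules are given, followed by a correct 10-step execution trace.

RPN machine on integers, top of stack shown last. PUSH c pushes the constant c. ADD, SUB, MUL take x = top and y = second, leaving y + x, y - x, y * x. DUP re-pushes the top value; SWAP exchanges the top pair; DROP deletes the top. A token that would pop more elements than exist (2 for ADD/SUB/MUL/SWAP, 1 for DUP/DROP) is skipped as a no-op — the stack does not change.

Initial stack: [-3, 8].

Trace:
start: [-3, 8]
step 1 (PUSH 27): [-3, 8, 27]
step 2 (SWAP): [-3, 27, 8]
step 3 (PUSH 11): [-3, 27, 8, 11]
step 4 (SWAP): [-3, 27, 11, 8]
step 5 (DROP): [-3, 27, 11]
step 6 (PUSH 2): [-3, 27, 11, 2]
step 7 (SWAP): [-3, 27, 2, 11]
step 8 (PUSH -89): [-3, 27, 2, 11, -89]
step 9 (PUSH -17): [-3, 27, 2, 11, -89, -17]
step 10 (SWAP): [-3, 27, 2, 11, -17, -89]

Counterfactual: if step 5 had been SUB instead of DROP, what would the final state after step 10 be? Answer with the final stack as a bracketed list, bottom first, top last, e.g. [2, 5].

[-3, 27, 2, 3, -17, -89]

(re-executing from step 5 with the substitution; state before step 5: [-3, 27, 11, 8])
step 5 (SUB): [-3, 27, 3]
step 6 (PUSH 2): [-3, 27, 3, 2]
step 7 (SWAP): [-3, 27, 2, 3]
step 8 (PUSH -89): [-3, 27, 2, 3, -89]
step 9 (PUSH -17): [-3, 27, 2, 3, -89, -17]
step 10 (SWAP): [-3, 27, 2, 3, -17, -89]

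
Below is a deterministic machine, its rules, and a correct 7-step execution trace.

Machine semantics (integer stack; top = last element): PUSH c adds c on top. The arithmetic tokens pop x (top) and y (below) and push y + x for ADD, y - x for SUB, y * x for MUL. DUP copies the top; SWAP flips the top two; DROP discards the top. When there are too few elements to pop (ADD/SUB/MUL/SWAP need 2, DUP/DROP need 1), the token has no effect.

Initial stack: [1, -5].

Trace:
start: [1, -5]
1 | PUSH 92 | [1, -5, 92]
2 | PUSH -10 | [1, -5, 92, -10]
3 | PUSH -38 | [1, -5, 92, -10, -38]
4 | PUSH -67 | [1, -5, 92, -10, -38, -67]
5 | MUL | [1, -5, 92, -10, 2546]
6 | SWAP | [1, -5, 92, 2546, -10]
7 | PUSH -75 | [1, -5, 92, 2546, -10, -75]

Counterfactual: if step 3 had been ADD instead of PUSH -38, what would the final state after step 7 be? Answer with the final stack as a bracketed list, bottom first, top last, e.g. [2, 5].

[1, -5494, -5, -75]

(re-executing from step 3 with the substitution; state before step 3: [1, -5, 92, -10])
3 | ADD | [1, -5, 82]
4 | PUSH -67 | [1, -5, 82, -67]
5 | MUL | [1, -5, -5494]
6 | SWAP | [1, -5494, -5]
7 | PUSH -75 | [1, -5494, -5, -75]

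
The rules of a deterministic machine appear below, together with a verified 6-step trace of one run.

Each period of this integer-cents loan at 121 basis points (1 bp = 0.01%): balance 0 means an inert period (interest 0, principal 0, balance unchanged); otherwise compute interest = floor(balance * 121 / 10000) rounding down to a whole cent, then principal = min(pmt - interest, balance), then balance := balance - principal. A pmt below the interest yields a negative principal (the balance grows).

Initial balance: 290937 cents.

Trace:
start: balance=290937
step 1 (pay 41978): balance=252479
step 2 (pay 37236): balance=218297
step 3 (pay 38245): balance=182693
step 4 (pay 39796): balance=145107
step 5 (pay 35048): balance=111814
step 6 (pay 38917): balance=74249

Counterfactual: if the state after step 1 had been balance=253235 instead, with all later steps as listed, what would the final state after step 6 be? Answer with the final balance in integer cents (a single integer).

state after step 1 := balance=253235
step 2 (pay 37236): balance=219063
step 3 (pay 38245): balance=183468
step 4 (pay 39796): balance=145891
step 5 (pay 35048): balance=112608
step 6 (pay 38917): balance=75053

75053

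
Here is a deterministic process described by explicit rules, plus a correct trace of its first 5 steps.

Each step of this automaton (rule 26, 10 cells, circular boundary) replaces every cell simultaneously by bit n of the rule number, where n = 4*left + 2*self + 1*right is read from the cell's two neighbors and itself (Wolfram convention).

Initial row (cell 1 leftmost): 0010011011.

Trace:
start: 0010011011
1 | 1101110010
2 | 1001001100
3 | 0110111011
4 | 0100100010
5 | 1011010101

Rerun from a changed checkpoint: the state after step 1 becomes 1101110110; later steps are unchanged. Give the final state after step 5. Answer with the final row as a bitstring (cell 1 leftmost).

1010000101

state after step 1 := 1101110110
2 | 1001000100
3 | 0110101011
4 | 0100000010
5 | 1010000101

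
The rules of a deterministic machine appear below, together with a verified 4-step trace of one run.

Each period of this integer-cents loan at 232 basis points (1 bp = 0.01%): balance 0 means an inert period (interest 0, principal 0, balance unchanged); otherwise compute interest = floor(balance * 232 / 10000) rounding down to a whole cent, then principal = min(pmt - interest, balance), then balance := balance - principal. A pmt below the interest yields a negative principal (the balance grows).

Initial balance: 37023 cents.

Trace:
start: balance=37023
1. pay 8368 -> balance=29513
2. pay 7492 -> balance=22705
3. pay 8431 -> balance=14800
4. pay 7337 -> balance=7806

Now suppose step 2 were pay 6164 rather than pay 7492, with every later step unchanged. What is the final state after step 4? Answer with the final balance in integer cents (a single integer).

(re-executing from step 2 with the substitution; state before step 2: balance=29513)
2. pay 6164 -> balance=24033
3. pay 8431 -> balance=16159
4. pay 7337 -> balance=9196

9196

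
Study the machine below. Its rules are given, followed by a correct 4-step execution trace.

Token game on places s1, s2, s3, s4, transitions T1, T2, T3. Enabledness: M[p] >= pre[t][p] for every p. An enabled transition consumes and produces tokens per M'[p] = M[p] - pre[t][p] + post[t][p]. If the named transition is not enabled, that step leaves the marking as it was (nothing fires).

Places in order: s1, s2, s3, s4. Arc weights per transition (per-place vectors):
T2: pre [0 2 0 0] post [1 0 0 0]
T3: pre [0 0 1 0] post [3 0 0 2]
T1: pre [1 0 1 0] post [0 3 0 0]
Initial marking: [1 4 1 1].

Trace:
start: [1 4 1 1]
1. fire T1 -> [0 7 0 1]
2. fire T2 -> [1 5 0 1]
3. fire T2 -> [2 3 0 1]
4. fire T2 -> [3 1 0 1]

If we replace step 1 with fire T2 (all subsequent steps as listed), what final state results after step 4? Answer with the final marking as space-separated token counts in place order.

3 0 1 1

(re-executing from step 1 with the substitution; state before step 1: [1 4 1 1])
1. fire T2 -> [2 2 1 1]
2. fire T2 -> [3 0 1 1]
3. fire T2 -> [3 0 1 1]
4. fire T2 -> [3 0 1 1]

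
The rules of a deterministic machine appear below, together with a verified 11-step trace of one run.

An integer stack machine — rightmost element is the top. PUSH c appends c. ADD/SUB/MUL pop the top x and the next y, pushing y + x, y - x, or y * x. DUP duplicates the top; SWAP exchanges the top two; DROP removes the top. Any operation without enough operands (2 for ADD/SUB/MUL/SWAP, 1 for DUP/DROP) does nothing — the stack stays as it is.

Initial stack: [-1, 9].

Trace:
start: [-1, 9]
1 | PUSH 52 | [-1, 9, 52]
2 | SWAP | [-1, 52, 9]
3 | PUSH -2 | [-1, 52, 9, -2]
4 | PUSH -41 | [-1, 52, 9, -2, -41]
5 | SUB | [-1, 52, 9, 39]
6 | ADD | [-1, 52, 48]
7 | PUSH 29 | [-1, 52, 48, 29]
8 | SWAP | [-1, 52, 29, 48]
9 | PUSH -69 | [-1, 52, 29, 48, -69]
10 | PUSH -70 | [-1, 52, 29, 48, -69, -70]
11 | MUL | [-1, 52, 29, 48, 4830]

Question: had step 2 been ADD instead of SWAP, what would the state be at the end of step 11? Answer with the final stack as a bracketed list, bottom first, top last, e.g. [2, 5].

[-1, 29, 100, 4830]

(re-executing from step 2 with the substitution; state before step 2: [-1, 9, 52])
2 | ADD | [-1, 61]
3 | PUSH -2 | [-1, 61, -2]
4 | PUSH -41 | [-1, 61, -2, -41]
5 | SUB | [-1, 61, 39]
6 | ADD | [-1, 100]
7 | PUSH 29 | [-1, 100, 29]
8 | SWAP | [-1, 29, 100]
9 | PUSH -69 | [-1, 29, 100, -69]
10 | PUSH -70 | [-1, 29, 100, -69, -70]
11 | MUL | [-1, 29, 100, 4830]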